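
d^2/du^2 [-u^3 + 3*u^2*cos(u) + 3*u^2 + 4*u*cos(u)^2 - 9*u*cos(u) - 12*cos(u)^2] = -3*u^2*cos(u) - 12*u*sin(u) + 9*u*cos(u) - 8*u*cos(2*u) - 6*u + 18*sin(u) - 8*sin(2*u) + 6*cos(u) + 24*cos(2*u) + 6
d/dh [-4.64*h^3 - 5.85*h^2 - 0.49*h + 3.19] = -13.92*h^2 - 11.7*h - 0.49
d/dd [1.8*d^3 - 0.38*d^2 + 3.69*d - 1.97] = 5.4*d^2 - 0.76*d + 3.69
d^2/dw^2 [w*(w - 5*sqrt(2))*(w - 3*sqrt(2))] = 6*w - 16*sqrt(2)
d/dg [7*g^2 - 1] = 14*g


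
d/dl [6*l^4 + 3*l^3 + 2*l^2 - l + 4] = 24*l^3 + 9*l^2 + 4*l - 1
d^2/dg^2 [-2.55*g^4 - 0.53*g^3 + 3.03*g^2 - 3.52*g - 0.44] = -30.6*g^2 - 3.18*g + 6.06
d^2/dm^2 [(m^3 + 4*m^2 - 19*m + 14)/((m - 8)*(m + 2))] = 6*(19*m^3 + 174*m^2 - 132*m + 1192)/(m^6 - 18*m^5 + 60*m^4 + 360*m^3 - 960*m^2 - 4608*m - 4096)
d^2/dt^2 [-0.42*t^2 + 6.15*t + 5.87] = -0.840000000000000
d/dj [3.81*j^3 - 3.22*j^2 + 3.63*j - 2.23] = 11.43*j^2 - 6.44*j + 3.63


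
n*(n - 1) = n^2 - n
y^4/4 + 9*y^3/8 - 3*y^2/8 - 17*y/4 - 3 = (y/4 + 1)*(y - 2)*(y + 1)*(y + 3/2)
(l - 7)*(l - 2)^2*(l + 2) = l^4 - 9*l^3 + 10*l^2 + 36*l - 56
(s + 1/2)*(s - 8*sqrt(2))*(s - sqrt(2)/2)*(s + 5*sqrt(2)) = s^4 - 7*sqrt(2)*s^3/2 + s^3/2 - 77*s^2 - 7*sqrt(2)*s^2/4 - 77*s/2 + 40*sqrt(2)*s + 20*sqrt(2)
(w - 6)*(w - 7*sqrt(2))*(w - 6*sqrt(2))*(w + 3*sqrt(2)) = w^4 - 10*sqrt(2)*w^3 - 6*w^3 + 6*w^2 + 60*sqrt(2)*w^2 - 36*w + 252*sqrt(2)*w - 1512*sqrt(2)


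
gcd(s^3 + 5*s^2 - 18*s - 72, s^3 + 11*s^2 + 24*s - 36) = s + 6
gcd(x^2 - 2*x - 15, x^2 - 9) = x + 3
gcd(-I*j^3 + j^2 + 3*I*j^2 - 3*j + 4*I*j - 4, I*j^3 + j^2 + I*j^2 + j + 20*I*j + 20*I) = j + 1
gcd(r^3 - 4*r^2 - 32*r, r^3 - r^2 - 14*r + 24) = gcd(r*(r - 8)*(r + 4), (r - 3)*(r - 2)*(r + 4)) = r + 4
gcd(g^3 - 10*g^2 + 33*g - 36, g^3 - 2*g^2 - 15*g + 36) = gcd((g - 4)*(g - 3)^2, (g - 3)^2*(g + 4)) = g^2 - 6*g + 9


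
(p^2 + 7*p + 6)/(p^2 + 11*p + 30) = (p + 1)/(p + 5)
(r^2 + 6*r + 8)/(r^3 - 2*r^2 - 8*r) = (r + 4)/(r*(r - 4))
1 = 1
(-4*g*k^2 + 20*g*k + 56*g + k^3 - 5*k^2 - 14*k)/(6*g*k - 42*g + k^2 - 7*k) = (-4*g*k - 8*g + k^2 + 2*k)/(6*g + k)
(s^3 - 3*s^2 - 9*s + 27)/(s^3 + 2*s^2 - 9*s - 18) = (s - 3)/(s + 2)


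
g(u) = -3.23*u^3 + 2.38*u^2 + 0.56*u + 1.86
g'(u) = -9.69*u^2 + 4.76*u + 0.56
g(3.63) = -119.24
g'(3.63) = -109.85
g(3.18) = -76.16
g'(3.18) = -82.29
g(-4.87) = 428.65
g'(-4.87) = -252.44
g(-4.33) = 306.28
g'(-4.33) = -201.73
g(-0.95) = 6.25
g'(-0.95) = -12.71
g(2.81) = -49.44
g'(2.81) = -62.58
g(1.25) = -0.03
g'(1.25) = -8.63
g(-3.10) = 119.22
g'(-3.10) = -107.32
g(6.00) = -606.78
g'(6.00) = -319.72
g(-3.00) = 108.81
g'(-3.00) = -100.93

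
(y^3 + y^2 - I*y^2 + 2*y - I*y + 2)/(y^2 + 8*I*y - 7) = (y^2 + y*(1 - 2*I) - 2*I)/(y + 7*I)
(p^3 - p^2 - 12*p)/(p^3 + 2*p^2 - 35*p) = (p^2 - p - 12)/(p^2 + 2*p - 35)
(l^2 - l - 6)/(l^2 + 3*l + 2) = (l - 3)/(l + 1)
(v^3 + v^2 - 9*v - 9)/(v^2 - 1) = (v^2 - 9)/(v - 1)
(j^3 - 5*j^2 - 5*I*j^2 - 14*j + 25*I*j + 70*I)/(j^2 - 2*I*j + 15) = (j^2 - 5*j - 14)/(j + 3*I)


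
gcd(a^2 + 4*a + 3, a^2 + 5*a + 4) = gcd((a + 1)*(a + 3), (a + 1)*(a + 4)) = a + 1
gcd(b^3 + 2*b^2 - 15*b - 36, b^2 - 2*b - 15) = b + 3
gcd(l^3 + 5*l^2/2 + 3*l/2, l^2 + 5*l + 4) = l + 1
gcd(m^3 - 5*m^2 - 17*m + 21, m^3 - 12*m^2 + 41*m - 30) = m - 1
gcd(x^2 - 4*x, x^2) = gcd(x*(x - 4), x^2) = x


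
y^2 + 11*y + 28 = (y + 4)*(y + 7)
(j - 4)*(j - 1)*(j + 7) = j^3 + 2*j^2 - 31*j + 28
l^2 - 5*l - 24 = (l - 8)*(l + 3)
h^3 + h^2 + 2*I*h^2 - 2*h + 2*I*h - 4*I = (h - 1)*(h + 2)*(h + 2*I)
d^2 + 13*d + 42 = (d + 6)*(d + 7)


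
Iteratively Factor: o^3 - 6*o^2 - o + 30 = (o - 3)*(o^2 - 3*o - 10) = (o - 3)*(o + 2)*(o - 5)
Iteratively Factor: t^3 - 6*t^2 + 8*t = (t)*(t^2 - 6*t + 8) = t*(t - 2)*(t - 4)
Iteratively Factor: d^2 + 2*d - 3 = (d + 3)*(d - 1)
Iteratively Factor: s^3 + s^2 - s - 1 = (s - 1)*(s^2 + 2*s + 1) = (s - 1)*(s + 1)*(s + 1)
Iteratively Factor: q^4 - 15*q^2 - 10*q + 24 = (q + 3)*(q^3 - 3*q^2 - 6*q + 8) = (q + 2)*(q + 3)*(q^2 - 5*q + 4) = (q - 1)*(q + 2)*(q + 3)*(q - 4)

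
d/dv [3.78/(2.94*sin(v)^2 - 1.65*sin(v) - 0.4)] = (6.237 - 22.2264*sin(v))*cos(v)/(-2.94*sin(v)^2 + 1.65*sin(v) + 0.4)^2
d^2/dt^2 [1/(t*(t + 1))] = 2*(t^2 + t*(t + 1) + (t + 1)^2)/(t^3*(t + 1)^3)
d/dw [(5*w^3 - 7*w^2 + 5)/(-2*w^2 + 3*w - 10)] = (-10*w^4 + 30*w^3 - 171*w^2 + 160*w - 15)/(4*w^4 - 12*w^3 + 49*w^2 - 60*w + 100)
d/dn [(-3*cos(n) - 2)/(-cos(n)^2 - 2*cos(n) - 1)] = (3*cos(n) + 1)*sin(n)/(cos(n) + 1)^3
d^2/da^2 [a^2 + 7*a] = 2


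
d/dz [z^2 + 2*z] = 2*z + 2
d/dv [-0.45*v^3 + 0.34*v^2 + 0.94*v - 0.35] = -1.35*v^2 + 0.68*v + 0.94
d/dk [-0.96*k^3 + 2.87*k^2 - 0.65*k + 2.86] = -2.88*k^2 + 5.74*k - 0.65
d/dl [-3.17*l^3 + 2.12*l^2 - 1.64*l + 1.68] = -9.51*l^2 + 4.24*l - 1.64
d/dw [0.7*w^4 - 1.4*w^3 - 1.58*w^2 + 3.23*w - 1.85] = 2.8*w^3 - 4.2*w^2 - 3.16*w + 3.23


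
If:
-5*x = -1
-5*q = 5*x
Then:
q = -1/5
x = 1/5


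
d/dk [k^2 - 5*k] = 2*k - 5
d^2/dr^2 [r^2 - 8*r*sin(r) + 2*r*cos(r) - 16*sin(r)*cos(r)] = 8*r*sin(r) - 2*r*cos(r) - 4*sin(r) + 32*sin(2*r) - 16*cos(r) + 2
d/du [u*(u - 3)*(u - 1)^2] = 4*u^3 - 15*u^2 + 14*u - 3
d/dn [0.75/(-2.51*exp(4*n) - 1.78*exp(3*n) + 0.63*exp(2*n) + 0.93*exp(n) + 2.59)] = (7.53*exp(3*n) + 4.005*exp(2*n) - 0.945*exp(n) - 0.6975)*exp(n)/(-2.51*exp(4*n) - 1.78*exp(3*n) + 0.63*exp(2*n) + 0.93*exp(n) + 2.59)^2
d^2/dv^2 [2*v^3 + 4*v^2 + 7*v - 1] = 12*v + 8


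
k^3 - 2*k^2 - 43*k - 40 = (k - 8)*(k + 1)*(k + 5)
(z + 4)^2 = z^2 + 8*z + 16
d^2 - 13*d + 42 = (d - 7)*(d - 6)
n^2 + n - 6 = (n - 2)*(n + 3)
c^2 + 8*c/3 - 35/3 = (c - 7/3)*(c + 5)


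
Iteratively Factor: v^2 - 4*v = (v - 4)*(v)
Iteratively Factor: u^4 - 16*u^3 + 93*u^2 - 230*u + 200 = (u - 5)*(u^3 - 11*u^2 + 38*u - 40) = (u - 5)*(u - 4)*(u^2 - 7*u + 10) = (u - 5)*(u - 4)*(u - 2)*(u - 5)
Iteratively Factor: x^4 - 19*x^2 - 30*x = (x + 3)*(x^3 - 3*x^2 - 10*x) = x*(x + 3)*(x^2 - 3*x - 10) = x*(x + 2)*(x + 3)*(x - 5)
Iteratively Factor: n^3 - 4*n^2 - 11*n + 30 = (n + 3)*(n^2 - 7*n + 10) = (n - 5)*(n + 3)*(n - 2)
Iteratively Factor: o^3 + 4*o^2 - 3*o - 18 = (o + 3)*(o^2 + o - 6) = (o - 2)*(o + 3)*(o + 3)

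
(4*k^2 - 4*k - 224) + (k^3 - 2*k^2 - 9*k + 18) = k^3 + 2*k^2 - 13*k - 206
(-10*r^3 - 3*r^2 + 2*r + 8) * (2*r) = -20*r^4 - 6*r^3 + 4*r^2 + 16*r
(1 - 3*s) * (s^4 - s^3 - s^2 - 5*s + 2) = -3*s^5 + 4*s^4 + 2*s^3 + 14*s^2 - 11*s + 2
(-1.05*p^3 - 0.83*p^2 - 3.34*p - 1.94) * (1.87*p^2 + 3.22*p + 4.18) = -1.9635*p^5 - 4.9331*p^4 - 13.3074*p^3 - 17.852*p^2 - 20.208*p - 8.1092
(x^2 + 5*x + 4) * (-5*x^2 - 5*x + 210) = -5*x^4 - 30*x^3 + 165*x^2 + 1030*x + 840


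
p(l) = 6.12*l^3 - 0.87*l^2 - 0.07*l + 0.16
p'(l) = 18.36*l^2 - 1.74*l - 0.07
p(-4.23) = -478.31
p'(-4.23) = 335.80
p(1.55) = 20.75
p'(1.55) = 41.34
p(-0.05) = 0.16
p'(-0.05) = 0.06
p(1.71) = 28.10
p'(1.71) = 50.64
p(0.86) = 3.35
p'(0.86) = 12.01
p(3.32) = 214.30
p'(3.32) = 196.52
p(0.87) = 3.47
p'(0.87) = 12.31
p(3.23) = 197.09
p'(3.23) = 185.86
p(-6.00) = -1352.66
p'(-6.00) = 671.33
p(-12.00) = -10699.64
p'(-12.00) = 2664.65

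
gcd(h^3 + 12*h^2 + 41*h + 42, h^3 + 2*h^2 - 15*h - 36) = h + 3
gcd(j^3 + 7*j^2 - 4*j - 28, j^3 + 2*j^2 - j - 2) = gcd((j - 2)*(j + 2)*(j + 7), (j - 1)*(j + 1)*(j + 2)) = j + 2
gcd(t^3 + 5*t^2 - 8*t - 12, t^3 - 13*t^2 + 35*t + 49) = t + 1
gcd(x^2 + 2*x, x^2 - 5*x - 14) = x + 2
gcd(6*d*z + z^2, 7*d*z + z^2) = z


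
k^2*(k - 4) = k^3 - 4*k^2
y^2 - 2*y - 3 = (y - 3)*(y + 1)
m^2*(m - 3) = m^3 - 3*m^2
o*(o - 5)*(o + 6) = o^3 + o^2 - 30*o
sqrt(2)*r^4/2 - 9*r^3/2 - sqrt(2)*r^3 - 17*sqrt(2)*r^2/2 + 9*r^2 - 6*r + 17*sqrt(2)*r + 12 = (r - 2)*(r - 6*sqrt(2))*(r + sqrt(2)/2)*(sqrt(2)*r/2 + 1)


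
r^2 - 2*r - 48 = (r - 8)*(r + 6)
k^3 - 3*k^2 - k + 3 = (k - 3)*(k - 1)*(k + 1)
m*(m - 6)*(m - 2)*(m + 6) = m^4 - 2*m^3 - 36*m^2 + 72*m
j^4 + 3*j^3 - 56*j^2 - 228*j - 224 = (j - 8)*(j + 2)^2*(j + 7)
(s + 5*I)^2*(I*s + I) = I*s^3 - 10*s^2 + I*s^2 - 10*s - 25*I*s - 25*I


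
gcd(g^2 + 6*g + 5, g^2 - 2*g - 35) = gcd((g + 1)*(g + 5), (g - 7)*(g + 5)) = g + 5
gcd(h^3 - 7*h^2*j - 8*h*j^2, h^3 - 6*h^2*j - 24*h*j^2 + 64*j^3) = h - 8*j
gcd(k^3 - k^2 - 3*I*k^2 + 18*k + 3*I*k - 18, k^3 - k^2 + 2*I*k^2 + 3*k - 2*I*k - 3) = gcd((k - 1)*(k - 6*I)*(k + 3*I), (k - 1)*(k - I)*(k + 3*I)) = k^2 + k*(-1 + 3*I) - 3*I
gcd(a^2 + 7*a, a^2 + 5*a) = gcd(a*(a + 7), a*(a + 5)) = a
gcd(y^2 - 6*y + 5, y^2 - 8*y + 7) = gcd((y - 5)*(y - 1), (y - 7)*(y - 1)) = y - 1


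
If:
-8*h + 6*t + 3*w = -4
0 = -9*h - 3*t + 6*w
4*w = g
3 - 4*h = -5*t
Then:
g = 8/25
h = 1/5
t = -11/25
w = 2/25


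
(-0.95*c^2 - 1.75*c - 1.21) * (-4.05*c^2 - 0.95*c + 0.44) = 3.8475*c^4 + 7.99*c^3 + 6.145*c^2 + 0.3795*c - 0.5324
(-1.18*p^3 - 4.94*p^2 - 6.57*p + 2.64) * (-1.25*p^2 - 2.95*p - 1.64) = 1.475*p^5 + 9.656*p^4 + 24.7207*p^3 + 24.1831*p^2 + 2.9868*p - 4.3296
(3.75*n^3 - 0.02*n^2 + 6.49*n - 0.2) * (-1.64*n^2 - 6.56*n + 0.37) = -6.15*n^5 - 24.5672*n^4 - 9.1249*n^3 - 42.2538*n^2 + 3.7133*n - 0.074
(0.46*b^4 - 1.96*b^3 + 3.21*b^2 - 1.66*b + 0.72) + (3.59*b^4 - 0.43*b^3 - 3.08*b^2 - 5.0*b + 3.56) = 4.05*b^4 - 2.39*b^3 + 0.13*b^2 - 6.66*b + 4.28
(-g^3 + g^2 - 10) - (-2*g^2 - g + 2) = -g^3 + 3*g^2 + g - 12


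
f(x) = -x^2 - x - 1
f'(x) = -2*x - 1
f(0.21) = -1.25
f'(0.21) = -1.42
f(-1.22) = -1.27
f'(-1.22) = 1.44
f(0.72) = -2.24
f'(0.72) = -2.44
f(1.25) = -3.81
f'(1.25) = -3.50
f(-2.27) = -3.88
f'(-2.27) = 3.54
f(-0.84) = -0.87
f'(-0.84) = 0.68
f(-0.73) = -0.80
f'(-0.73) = 0.46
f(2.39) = -9.10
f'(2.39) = -5.78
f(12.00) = -157.00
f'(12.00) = -25.00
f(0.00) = -1.00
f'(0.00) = -1.00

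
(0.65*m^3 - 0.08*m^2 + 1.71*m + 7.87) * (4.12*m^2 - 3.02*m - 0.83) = 2.678*m^5 - 2.2926*m^4 + 6.7473*m^3 + 27.3266*m^2 - 25.1867*m - 6.5321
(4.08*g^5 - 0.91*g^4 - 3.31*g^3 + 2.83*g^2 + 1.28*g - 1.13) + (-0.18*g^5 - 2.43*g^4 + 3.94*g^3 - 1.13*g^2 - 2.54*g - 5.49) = 3.9*g^5 - 3.34*g^4 + 0.63*g^3 + 1.7*g^2 - 1.26*g - 6.62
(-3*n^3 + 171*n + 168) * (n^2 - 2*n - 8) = -3*n^5 + 6*n^4 + 195*n^3 - 174*n^2 - 1704*n - 1344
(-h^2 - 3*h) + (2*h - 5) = -h^2 - h - 5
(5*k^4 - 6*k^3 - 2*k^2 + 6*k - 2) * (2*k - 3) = 10*k^5 - 27*k^4 + 14*k^3 + 18*k^2 - 22*k + 6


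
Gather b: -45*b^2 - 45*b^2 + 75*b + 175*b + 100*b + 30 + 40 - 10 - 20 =-90*b^2 + 350*b + 40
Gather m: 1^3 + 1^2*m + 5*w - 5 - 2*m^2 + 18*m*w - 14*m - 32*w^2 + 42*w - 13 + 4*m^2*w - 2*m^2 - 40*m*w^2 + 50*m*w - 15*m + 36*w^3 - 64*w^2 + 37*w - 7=m^2*(4*w - 4) + m*(-40*w^2 + 68*w - 28) + 36*w^3 - 96*w^2 + 84*w - 24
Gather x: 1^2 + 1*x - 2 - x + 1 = 0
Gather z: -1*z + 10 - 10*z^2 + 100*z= -10*z^2 + 99*z + 10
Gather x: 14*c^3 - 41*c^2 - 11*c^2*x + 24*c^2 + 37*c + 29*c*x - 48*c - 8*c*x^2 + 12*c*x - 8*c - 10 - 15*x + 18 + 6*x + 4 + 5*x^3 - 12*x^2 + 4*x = 14*c^3 - 17*c^2 - 19*c + 5*x^3 + x^2*(-8*c - 12) + x*(-11*c^2 + 41*c - 5) + 12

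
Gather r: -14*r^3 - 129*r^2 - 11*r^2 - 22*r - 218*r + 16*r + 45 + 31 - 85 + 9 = -14*r^3 - 140*r^2 - 224*r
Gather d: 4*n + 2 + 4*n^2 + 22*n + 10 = 4*n^2 + 26*n + 12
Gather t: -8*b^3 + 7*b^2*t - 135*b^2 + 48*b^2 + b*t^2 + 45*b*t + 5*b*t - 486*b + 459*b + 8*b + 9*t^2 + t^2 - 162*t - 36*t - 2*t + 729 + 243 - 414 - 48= -8*b^3 - 87*b^2 - 19*b + t^2*(b + 10) + t*(7*b^2 + 50*b - 200) + 510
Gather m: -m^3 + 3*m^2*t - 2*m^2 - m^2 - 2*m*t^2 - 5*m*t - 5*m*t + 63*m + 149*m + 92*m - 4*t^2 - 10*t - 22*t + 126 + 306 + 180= -m^3 + m^2*(3*t - 3) + m*(-2*t^2 - 10*t + 304) - 4*t^2 - 32*t + 612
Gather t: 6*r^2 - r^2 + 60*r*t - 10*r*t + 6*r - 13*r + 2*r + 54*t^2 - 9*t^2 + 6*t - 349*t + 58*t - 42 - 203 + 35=5*r^2 - 5*r + 45*t^2 + t*(50*r - 285) - 210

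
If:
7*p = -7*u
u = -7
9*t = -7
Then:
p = 7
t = -7/9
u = -7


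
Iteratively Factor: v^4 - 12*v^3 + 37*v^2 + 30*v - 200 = (v - 5)*(v^3 - 7*v^2 + 2*v + 40) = (v - 5)^2*(v^2 - 2*v - 8) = (v - 5)^2*(v - 4)*(v + 2)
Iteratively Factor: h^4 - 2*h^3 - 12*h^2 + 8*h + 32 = (h - 2)*(h^3 - 12*h - 16) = (h - 2)*(h + 2)*(h^2 - 2*h - 8) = (h - 4)*(h - 2)*(h + 2)*(h + 2)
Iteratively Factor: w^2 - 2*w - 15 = (w - 5)*(w + 3)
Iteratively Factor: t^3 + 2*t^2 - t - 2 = (t + 1)*(t^2 + t - 2) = (t - 1)*(t + 1)*(t + 2)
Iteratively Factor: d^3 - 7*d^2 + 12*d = (d - 4)*(d^2 - 3*d) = (d - 4)*(d - 3)*(d)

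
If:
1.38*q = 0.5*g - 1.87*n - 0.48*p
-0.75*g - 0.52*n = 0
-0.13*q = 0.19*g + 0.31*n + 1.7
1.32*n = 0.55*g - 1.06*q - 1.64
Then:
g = -34.20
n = 49.33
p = 4.27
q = -80.72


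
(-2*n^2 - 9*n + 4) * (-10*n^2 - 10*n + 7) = 20*n^4 + 110*n^3 + 36*n^2 - 103*n + 28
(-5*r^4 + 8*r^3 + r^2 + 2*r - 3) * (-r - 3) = 5*r^5 + 7*r^4 - 25*r^3 - 5*r^2 - 3*r + 9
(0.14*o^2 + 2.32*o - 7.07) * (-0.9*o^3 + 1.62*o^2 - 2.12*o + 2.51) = -0.126*o^5 - 1.8612*o^4 + 9.8246*o^3 - 16.0204*o^2 + 20.8116*o - 17.7457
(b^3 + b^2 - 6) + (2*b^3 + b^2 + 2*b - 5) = 3*b^3 + 2*b^2 + 2*b - 11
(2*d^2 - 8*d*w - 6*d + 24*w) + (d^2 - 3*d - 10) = 3*d^2 - 8*d*w - 9*d + 24*w - 10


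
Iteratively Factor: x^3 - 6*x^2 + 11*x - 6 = (x - 1)*(x^2 - 5*x + 6) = (x - 2)*(x - 1)*(x - 3)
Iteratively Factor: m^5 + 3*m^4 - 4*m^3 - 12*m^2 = (m + 2)*(m^4 + m^3 - 6*m^2) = (m - 2)*(m + 2)*(m^3 + 3*m^2) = (m - 2)*(m + 2)*(m + 3)*(m^2) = m*(m - 2)*(m + 2)*(m + 3)*(m)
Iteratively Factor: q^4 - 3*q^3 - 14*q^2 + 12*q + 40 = (q - 5)*(q^3 + 2*q^2 - 4*q - 8) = (q - 5)*(q - 2)*(q^2 + 4*q + 4) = (q - 5)*(q - 2)*(q + 2)*(q + 2)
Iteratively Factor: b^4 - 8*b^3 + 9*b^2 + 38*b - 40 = (b - 4)*(b^3 - 4*b^2 - 7*b + 10) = (b - 4)*(b + 2)*(b^2 - 6*b + 5) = (b - 5)*(b - 4)*(b + 2)*(b - 1)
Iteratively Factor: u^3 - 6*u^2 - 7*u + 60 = (u + 3)*(u^2 - 9*u + 20) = (u - 4)*(u + 3)*(u - 5)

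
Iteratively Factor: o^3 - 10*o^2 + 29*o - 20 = (o - 4)*(o^2 - 6*o + 5) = (o - 5)*(o - 4)*(o - 1)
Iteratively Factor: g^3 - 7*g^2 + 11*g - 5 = (g - 1)*(g^2 - 6*g + 5) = (g - 1)^2*(g - 5)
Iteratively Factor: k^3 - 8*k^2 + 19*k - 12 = (k - 4)*(k^2 - 4*k + 3) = (k - 4)*(k - 3)*(k - 1)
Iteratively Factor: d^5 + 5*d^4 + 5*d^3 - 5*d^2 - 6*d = (d + 1)*(d^4 + 4*d^3 + d^2 - 6*d) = d*(d + 1)*(d^3 + 4*d^2 + d - 6) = d*(d - 1)*(d + 1)*(d^2 + 5*d + 6) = d*(d - 1)*(d + 1)*(d + 2)*(d + 3)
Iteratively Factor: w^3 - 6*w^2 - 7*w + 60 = (w - 5)*(w^2 - w - 12) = (w - 5)*(w + 3)*(w - 4)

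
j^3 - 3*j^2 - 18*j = j*(j - 6)*(j + 3)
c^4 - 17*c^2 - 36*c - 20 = (c - 5)*(c + 1)*(c + 2)^2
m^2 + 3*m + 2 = (m + 1)*(m + 2)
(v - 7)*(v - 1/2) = v^2 - 15*v/2 + 7/2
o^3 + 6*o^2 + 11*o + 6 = (o + 1)*(o + 2)*(o + 3)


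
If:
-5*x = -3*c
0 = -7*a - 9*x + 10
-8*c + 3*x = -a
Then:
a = 155/122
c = 25/122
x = 15/122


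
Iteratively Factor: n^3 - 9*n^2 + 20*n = (n - 4)*(n^2 - 5*n) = n*(n - 4)*(n - 5)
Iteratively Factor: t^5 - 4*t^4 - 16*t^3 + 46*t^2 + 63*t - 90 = (t - 5)*(t^4 + t^3 - 11*t^2 - 9*t + 18) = (t - 5)*(t + 3)*(t^3 - 2*t^2 - 5*t + 6) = (t - 5)*(t + 2)*(t + 3)*(t^2 - 4*t + 3) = (t - 5)*(t - 3)*(t + 2)*(t + 3)*(t - 1)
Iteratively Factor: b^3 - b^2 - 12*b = (b)*(b^2 - b - 12) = b*(b + 3)*(b - 4)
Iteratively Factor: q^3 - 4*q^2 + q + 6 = (q - 2)*(q^2 - 2*q - 3) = (q - 2)*(q + 1)*(q - 3)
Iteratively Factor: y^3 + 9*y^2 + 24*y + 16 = (y + 4)*(y^2 + 5*y + 4) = (y + 1)*(y + 4)*(y + 4)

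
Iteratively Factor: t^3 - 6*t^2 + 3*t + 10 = (t - 5)*(t^2 - t - 2) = (t - 5)*(t - 2)*(t + 1)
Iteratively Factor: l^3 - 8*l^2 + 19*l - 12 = (l - 4)*(l^2 - 4*l + 3) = (l - 4)*(l - 1)*(l - 3)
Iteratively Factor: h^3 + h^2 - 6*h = (h)*(h^2 + h - 6) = h*(h + 3)*(h - 2)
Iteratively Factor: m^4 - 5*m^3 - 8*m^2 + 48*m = (m)*(m^3 - 5*m^2 - 8*m + 48) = m*(m - 4)*(m^2 - m - 12) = m*(m - 4)*(m + 3)*(m - 4)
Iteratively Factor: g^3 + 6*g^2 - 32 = (g + 4)*(g^2 + 2*g - 8) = (g - 2)*(g + 4)*(g + 4)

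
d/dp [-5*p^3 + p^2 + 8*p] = -15*p^2 + 2*p + 8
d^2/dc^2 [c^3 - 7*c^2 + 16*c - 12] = 6*c - 14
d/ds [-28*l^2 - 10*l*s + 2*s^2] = -10*l + 4*s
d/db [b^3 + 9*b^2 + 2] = 3*b*(b + 6)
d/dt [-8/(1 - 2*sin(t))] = -16*cos(t)/(2*sin(t) - 1)^2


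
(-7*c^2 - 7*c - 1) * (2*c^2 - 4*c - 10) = -14*c^4 + 14*c^3 + 96*c^2 + 74*c + 10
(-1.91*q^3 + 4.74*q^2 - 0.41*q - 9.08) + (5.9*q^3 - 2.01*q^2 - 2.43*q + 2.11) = 3.99*q^3 + 2.73*q^2 - 2.84*q - 6.97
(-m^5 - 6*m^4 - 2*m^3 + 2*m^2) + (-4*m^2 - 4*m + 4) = -m^5 - 6*m^4 - 2*m^3 - 2*m^2 - 4*m + 4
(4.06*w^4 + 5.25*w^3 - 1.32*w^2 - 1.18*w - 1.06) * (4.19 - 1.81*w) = -7.3486*w^5 + 7.5089*w^4 + 24.3867*w^3 - 3.395*w^2 - 3.0256*w - 4.4414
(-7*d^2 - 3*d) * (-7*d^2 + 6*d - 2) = 49*d^4 - 21*d^3 - 4*d^2 + 6*d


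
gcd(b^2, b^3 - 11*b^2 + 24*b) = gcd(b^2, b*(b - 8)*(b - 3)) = b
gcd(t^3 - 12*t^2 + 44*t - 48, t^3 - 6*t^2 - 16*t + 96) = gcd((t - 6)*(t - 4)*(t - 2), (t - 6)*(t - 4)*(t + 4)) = t^2 - 10*t + 24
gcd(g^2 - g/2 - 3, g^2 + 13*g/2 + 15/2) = g + 3/2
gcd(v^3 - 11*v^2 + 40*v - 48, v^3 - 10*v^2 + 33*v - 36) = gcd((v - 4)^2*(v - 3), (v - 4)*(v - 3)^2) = v^2 - 7*v + 12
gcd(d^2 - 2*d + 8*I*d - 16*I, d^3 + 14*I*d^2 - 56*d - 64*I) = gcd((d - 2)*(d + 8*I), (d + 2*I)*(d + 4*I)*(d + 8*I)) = d + 8*I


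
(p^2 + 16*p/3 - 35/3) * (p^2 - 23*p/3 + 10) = p^4 - 7*p^3/3 - 383*p^2/9 + 1285*p/9 - 350/3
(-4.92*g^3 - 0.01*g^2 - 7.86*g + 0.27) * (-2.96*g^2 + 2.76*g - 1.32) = 14.5632*g^5 - 13.5496*g^4 + 29.7324*g^3 - 22.4796*g^2 + 11.1204*g - 0.3564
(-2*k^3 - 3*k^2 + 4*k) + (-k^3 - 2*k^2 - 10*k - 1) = -3*k^3 - 5*k^2 - 6*k - 1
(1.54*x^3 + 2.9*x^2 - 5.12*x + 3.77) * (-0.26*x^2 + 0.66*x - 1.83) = -0.4004*x^5 + 0.2624*x^4 + 0.427*x^3 - 9.6664*x^2 + 11.8578*x - 6.8991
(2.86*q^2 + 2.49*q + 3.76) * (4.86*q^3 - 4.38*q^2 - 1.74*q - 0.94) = 13.8996*q^5 - 0.425399999999998*q^4 + 2.391*q^3 - 23.4898*q^2 - 8.883*q - 3.5344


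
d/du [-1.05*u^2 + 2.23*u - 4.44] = 2.23 - 2.1*u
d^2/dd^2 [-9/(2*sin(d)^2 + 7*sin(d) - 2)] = 9*(16*sin(d)^4 + 42*sin(d)^3 + 41*sin(d)^2 - 70*sin(d) - 106)/(7*sin(d) - cos(2*d) - 1)^3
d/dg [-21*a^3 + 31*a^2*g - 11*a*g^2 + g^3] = 31*a^2 - 22*a*g + 3*g^2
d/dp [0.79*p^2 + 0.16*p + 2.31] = 1.58*p + 0.16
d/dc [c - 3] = 1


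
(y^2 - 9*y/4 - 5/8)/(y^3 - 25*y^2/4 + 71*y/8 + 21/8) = (2*y - 5)/(2*y^2 - 13*y + 21)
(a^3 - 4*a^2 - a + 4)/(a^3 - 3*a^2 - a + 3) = (a - 4)/(a - 3)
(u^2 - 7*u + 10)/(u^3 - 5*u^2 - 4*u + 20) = 1/(u + 2)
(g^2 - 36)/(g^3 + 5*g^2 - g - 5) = (g^2 - 36)/(g^3 + 5*g^2 - g - 5)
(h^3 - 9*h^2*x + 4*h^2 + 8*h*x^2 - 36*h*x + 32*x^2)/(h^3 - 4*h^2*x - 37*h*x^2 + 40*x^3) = (h + 4)/(h + 5*x)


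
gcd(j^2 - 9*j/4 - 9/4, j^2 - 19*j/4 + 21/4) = j - 3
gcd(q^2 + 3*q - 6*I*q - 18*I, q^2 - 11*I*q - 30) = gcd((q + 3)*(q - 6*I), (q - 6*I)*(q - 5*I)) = q - 6*I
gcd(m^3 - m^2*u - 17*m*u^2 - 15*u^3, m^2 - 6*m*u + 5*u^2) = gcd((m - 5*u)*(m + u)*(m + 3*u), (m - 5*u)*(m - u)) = -m + 5*u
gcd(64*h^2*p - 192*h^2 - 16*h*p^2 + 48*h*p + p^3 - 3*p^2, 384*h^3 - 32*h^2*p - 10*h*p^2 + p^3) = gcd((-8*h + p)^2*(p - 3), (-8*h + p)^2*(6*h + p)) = 64*h^2 - 16*h*p + p^2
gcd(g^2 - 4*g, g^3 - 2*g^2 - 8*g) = g^2 - 4*g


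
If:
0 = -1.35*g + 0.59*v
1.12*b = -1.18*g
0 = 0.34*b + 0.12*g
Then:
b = 0.00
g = 0.00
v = 0.00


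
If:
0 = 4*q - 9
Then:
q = 9/4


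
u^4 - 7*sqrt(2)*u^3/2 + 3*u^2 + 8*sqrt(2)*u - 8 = (u - 2*sqrt(2))^2*(u - sqrt(2)/2)*(u + sqrt(2))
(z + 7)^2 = z^2 + 14*z + 49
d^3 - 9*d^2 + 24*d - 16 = (d - 4)^2*(d - 1)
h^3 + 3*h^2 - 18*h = h*(h - 3)*(h + 6)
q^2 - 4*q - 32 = (q - 8)*(q + 4)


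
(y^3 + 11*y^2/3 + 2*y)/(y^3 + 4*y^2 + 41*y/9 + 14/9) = 3*y*(y + 3)/(3*y^2 + 10*y + 7)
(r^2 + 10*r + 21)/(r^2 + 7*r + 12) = (r + 7)/(r + 4)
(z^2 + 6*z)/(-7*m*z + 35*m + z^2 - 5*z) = z*(z + 6)/(-7*m*z + 35*m + z^2 - 5*z)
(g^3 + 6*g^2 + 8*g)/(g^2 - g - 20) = g*(g + 2)/(g - 5)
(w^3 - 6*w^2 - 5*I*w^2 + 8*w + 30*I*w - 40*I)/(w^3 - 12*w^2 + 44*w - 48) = (w - 5*I)/(w - 6)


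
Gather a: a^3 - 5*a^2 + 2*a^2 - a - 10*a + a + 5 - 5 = a^3 - 3*a^2 - 10*a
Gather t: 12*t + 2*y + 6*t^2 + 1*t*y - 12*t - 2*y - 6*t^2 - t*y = 0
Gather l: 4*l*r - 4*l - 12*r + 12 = l*(4*r - 4) - 12*r + 12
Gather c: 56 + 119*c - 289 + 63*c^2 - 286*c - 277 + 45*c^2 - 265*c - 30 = 108*c^2 - 432*c - 540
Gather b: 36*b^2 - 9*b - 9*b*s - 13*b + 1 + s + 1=36*b^2 + b*(-9*s - 22) + s + 2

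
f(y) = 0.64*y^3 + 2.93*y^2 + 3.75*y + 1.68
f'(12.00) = 350.55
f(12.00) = 1574.52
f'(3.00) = 38.61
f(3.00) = 56.58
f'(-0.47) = 1.42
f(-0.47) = 0.50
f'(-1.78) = -0.60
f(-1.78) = 0.68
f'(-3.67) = 8.10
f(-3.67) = -4.25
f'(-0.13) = 3.02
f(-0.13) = 1.24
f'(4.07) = 59.40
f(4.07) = 108.63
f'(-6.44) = 45.64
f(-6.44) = -71.89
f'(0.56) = 7.63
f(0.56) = 4.81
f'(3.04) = 39.31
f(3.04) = 58.14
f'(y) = 1.92*y^2 + 5.86*y + 3.75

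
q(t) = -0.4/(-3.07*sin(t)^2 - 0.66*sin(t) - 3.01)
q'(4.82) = 0.01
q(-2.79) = 0.13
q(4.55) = 0.07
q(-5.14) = 0.07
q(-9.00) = 0.12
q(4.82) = 0.07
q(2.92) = 0.12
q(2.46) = 0.09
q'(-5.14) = -0.03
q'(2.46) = 0.07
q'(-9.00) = -0.06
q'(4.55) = -0.01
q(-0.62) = 0.11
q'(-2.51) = -0.07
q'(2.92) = 0.07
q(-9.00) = 0.12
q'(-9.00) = -0.06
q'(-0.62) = 0.07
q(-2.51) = 0.11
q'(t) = -0.4*(6.14*sin(t)*cos(t) + 0.66*cos(t))/(-3.07*sin(t)^2 - 0.66*sin(t) - 3.01)^2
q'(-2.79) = -0.06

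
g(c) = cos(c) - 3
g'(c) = -sin(c)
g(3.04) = -3.99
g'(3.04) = -0.10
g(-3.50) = -3.94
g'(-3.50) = -0.35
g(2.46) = -3.78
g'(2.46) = -0.63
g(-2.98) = -3.99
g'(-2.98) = 0.16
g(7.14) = -2.35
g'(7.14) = -0.76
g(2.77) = -3.93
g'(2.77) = -0.36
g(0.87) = -2.36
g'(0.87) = -0.76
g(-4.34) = -3.36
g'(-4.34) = -0.93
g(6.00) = -2.04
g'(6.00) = 0.28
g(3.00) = -3.99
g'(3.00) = -0.14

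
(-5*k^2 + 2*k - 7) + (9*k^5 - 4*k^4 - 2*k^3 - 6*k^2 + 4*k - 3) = 9*k^5 - 4*k^4 - 2*k^3 - 11*k^2 + 6*k - 10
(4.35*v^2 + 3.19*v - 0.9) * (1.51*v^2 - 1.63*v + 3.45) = 6.5685*v^4 - 2.2736*v^3 + 8.4488*v^2 + 12.4725*v - 3.105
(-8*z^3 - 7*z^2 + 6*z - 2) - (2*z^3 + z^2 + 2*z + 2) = -10*z^3 - 8*z^2 + 4*z - 4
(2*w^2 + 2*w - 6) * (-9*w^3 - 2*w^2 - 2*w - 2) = -18*w^5 - 22*w^4 + 46*w^3 + 4*w^2 + 8*w + 12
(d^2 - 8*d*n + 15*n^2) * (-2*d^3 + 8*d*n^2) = -2*d^5 + 16*d^4*n - 22*d^3*n^2 - 64*d^2*n^3 + 120*d*n^4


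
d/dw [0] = 0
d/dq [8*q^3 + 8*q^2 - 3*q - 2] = 24*q^2 + 16*q - 3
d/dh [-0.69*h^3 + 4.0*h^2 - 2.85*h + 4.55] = -2.07*h^2 + 8.0*h - 2.85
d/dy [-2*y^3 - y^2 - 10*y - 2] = -6*y^2 - 2*y - 10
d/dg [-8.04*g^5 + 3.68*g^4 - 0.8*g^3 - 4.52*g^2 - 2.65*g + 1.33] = -40.2*g^4 + 14.72*g^3 - 2.4*g^2 - 9.04*g - 2.65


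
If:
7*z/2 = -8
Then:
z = -16/7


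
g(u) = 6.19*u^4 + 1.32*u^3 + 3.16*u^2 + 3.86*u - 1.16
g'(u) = 24.76*u^3 + 3.96*u^2 + 6.32*u + 3.86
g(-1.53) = 29.52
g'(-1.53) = -85.22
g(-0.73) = -1.05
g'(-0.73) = -8.28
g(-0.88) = 0.70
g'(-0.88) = -15.51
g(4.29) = 2274.40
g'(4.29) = 2058.74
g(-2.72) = 323.97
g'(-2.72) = -482.29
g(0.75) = 6.03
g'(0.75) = 21.27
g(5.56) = 6260.35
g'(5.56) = 4417.16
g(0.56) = 2.83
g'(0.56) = 12.99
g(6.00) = 8443.12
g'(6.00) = 5532.50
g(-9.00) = 39870.37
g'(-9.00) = -17782.30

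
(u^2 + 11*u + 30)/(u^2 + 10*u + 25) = (u + 6)/(u + 5)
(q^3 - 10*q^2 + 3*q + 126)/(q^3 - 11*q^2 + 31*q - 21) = (q^2 - 3*q - 18)/(q^2 - 4*q + 3)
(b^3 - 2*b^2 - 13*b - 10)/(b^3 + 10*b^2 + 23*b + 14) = (b - 5)/(b + 7)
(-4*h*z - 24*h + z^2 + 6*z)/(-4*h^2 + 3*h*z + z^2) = (-4*h*z - 24*h + z^2 + 6*z)/(-4*h^2 + 3*h*z + z^2)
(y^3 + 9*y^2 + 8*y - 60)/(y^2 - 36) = (y^2 + 3*y - 10)/(y - 6)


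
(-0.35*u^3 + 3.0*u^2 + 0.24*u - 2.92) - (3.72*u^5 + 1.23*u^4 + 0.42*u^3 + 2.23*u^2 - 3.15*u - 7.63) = -3.72*u^5 - 1.23*u^4 - 0.77*u^3 + 0.77*u^2 + 3.39*u + 4.71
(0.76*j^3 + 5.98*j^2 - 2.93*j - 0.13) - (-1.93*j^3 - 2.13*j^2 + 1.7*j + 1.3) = 2.69*j^3 + 8.11*j^2 - 4.63*j - 1.43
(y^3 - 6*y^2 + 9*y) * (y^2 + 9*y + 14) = y^5 + 3*y^4 - 31*y^3 - 3*y^2 + 126*y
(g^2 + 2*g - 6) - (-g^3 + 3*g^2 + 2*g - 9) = g^3 - 2*g^2 + 3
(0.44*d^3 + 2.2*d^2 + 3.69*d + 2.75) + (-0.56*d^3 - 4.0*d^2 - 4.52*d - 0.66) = -0.12*d^3 - 1.8*d^2 - 0.83*d + 2.09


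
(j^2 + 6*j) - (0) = j^2 + 6*j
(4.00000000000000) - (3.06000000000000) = 0.940000000000000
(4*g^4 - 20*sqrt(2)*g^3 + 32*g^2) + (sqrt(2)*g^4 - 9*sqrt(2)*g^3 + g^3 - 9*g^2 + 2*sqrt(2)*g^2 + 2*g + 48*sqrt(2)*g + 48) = sqrt(2)*g^4 + 4*g^4 - 29*sqrt(2)*g^3 + g^3 + 2*sqrt(2)*g^2 + 23*g^2 + 2*g + 48*sqrt(2)*g + 48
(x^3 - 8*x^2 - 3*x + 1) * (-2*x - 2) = -2*x^4 + 14*x^3 + 22*x^2 + 4*x - 2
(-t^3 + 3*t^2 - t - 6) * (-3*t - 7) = 3*t^4 - 2*t^3 - 18*t^2 + 25*t + 42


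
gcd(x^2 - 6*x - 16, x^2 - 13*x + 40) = x - 8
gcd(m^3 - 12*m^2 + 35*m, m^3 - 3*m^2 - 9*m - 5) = m - 5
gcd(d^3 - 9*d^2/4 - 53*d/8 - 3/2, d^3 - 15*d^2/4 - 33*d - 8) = d + 1/4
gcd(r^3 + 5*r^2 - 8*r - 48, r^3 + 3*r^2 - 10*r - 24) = r^2 + r - 12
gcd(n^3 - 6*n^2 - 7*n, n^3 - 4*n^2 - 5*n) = n^2 + n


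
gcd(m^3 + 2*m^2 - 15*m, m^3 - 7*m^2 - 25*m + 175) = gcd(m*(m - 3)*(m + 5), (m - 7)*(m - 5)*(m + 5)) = m + 5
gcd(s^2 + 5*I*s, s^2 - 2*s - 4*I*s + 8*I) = 1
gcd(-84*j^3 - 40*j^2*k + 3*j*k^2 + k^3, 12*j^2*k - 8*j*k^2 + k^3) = 6*j - k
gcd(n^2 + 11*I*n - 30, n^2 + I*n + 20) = n + 5*I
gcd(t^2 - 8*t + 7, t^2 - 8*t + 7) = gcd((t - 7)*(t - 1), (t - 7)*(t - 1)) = t^2 - 8*t + 7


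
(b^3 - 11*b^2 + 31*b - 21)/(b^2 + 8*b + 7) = (b^3 - 11*b^2 + 31*b - 21)/(b^2 + 8*b + 7)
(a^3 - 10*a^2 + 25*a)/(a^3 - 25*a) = (a - 5)/(a + 5)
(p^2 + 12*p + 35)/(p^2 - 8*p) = (p^2 + 12*p + 35)/(p*(p - 8))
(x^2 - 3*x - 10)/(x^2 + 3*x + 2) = (x - 5)/(x + 1)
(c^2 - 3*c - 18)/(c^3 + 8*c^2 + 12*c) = (c^2 - 3*c - 18)/(c*(c^2 + 8*c + 12))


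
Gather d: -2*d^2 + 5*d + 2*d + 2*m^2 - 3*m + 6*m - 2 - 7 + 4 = -2*d^2 + 7*d + 2*m^2 + 3*m - 5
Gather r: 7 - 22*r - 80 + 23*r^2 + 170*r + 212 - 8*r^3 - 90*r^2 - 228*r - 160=-8*r^3 - 67*r^2 - 80*r - 21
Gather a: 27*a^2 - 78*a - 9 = 27*a^2 - 78*a - 9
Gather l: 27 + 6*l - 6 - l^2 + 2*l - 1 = -l^2 + 8*l + 20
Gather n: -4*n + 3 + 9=12 - 4*n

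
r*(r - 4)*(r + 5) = r^3 + r^2 - 20*r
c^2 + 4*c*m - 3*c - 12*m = (c - 3)*(c + 4*m)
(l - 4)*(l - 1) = l^2 - 5*l + 4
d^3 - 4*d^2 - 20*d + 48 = (d - 6)*(d - 2)*(d + 4)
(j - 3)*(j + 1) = j^2 - 2*j - 3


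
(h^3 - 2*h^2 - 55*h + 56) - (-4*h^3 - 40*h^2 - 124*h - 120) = 5*h^3 + 38*h^2 + 69*h + 176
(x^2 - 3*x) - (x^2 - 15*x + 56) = 12*x - 56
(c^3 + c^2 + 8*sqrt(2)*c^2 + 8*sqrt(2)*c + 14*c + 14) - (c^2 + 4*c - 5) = c^3 + 8*sqrt(2)*c^2 + 10*c + 8*sqrt(2)*c + 19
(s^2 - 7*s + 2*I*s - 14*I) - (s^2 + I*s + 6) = -7*s + I*s - 6 - 14*I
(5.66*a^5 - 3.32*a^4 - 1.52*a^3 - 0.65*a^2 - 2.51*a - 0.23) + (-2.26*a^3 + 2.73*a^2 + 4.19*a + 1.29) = 5.66*a^5 - 3.32*a^4 - 3.78*a^3 + 2.08*a^2 + 1.68*a + 1.06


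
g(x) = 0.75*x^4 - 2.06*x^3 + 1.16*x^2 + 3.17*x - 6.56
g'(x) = 3.0*x^3 - 6.18*x^2 + 2.32*x + 3.17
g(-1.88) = 14.64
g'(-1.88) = -42.97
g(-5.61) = 1118.74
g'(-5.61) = -734.02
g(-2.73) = 77.00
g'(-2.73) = -110.26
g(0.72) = -4.24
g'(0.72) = 2.76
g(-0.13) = -6.95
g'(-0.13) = 2.76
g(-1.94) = 17.32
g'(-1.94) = -46.49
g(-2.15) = 28.49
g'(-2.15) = -60.20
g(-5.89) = 1338.60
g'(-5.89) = -837.90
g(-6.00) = 1433.14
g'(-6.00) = -881.23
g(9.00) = 3534.94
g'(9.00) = 1710.47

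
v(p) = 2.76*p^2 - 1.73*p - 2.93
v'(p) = 5.52*p - 1.73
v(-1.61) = 7.01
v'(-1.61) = -10.62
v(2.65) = 11.87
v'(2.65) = 12.90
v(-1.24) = 3.46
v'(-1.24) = -8.57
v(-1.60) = 6.90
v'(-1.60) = -10.56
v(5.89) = 82.63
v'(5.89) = 30.78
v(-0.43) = -1.68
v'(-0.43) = -4.10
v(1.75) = 2.50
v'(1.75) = 7.93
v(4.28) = 40.22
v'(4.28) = 21.90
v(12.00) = 373.75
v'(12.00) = 64.51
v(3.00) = 16.72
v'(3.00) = 14.83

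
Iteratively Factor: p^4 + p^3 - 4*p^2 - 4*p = (p + 2)*(p^3 - p^2 - 2*p) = p*(p + 2)*(p^2 - p - 2) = p*(p + 1)*(p + 2)*(p - 2)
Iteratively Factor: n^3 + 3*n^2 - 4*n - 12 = (n - 2)*(n^2 + 5*n + 6) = (n - 2)*(n + 3)*(n + 2)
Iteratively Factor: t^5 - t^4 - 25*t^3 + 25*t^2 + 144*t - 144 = (t + 3)*(t^4 - 4*t^3 - 13*t^2 + 64*t - 48) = (t + 3)*(t + 4)*(t^3 - 8*t^2 + 19*t - 12) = (t - 1)*(t + 3)*(t + 4)*(t^2 - 7*t + 12) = (t - 3)*(t - 1)*(t + 3)*(t + 4)*(t - 4)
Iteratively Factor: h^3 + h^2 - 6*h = (h)*(h^2 + h - 6) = h*(h - 2)*(h + 3)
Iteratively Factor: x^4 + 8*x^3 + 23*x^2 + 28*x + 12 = (x + 2)*(x^3 + 6*x^2 + 11*x + 6) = (x + 1)*(x + 2)*(x^2 + 5*x + 6) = (x + 1)*(x + 2)^2*(x + 3)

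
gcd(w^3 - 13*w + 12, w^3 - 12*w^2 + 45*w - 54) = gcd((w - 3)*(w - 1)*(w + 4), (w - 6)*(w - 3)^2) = w - 3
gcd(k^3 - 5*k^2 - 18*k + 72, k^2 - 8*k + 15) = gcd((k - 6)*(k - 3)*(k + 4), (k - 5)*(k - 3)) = k - 3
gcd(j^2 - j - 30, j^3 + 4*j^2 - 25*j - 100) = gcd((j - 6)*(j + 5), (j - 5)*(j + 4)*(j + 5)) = j + 5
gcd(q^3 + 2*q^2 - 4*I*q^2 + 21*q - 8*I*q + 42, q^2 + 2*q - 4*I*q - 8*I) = q + 2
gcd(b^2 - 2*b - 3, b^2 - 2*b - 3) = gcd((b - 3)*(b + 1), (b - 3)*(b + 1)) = b^2 - 2*b - 3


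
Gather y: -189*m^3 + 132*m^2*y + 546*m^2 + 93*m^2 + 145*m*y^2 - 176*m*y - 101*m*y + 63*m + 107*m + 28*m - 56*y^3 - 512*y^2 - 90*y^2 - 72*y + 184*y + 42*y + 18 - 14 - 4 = -189*m^3 + 639*m^2 + 198*m - 56*y^3 + y^2*(145*m - 602) + y*(132*m^2 - 277*m + 154)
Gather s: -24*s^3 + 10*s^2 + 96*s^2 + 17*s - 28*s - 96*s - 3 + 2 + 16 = -24*s^3 + 106*s^2 - 107*s + 15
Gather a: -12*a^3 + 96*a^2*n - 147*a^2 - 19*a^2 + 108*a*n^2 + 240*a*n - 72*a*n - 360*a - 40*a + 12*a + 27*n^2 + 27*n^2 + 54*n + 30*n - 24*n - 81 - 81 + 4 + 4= -12*a^3 + a^2*(96*n - 166) + a*(108*n^2 + 168*n - 388) + 54*n^2 + 60*n - 154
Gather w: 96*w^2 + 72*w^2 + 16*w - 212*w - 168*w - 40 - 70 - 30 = 168*w^2 - 364*w - 140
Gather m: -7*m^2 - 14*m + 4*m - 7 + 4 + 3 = -7*m^2 - 10*m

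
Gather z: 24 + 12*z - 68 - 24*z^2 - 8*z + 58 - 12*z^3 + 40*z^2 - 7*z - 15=-12*z^3 + 16*z^2 - 3*z - 1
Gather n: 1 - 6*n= 1 - 6*n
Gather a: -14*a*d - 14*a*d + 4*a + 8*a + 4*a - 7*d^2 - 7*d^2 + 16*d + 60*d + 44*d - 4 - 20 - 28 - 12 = a*(16 - 28*d) - 14*d^2 + 120*d - 64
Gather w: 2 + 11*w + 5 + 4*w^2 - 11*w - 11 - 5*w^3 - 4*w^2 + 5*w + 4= -5*w^3 + 5*w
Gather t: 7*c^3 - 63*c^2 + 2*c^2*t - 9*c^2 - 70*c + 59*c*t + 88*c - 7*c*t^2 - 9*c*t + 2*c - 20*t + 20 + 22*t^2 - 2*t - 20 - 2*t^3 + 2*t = 7*c^3 - 72*c^2 + 20*c - 2*t^3 + t^2*(22 - 7*c) + t*(2*c^2 + 50*c - 20)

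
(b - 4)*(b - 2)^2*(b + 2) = b^4 - 6*b^3 + 4*b^2 + 24*b - 32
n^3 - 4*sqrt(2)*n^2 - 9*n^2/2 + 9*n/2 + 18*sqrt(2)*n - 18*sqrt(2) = (n - 3)*(n - 3/2)*(n - 4*sqrt(2))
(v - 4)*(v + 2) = v^2 - 2*v - 8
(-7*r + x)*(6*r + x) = -42*r^2 - r*x + x^2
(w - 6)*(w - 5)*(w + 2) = w^3 - 9*w^2 + 8*w + 60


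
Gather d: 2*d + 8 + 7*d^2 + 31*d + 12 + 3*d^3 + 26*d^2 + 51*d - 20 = 3*d^3 + 33*d^2 + 84*d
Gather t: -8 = -8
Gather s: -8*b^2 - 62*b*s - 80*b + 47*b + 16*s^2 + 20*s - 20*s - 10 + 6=-8*b^2 - 62*b*s - 33*b + 16*s^2 - 4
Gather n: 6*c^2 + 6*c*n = 6*c^2 + 6*c*n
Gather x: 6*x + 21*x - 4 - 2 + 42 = 27*x + 36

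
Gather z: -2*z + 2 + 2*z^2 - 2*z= 2*z^2 - 4*z + 2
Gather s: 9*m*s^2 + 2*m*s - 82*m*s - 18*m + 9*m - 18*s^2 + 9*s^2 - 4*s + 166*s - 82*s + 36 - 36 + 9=-9*m + s^2*(9*m - 9) + s*(80 - 80*m) + 9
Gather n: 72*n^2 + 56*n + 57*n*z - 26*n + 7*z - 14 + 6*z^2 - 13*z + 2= 72*n^2 + n*(57*z + 30) + 6*z^2 - 6*z - 12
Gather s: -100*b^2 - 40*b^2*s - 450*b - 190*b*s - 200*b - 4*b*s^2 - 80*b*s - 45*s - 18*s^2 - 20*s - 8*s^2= -100*b^2 - 650*b + s^2*(-4*b - 26) + s*(-40*b^2 - 270*b - 65)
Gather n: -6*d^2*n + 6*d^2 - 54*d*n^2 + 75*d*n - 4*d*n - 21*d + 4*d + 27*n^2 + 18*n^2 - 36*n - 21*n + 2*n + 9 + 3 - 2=6*d^2 - 17*d + n^2*(45 - 54*d) + n*(-6*d^2 + 71*d - 55) + 10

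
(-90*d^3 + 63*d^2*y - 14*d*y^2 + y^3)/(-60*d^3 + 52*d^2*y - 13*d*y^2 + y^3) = (-3*d + y)/(-2*d + y)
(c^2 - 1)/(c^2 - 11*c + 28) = (c^2 - 1)/(c^2 - 11*c + 28)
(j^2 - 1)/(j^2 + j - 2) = (j + 1)/(j + 2)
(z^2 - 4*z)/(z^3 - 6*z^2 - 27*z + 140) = z/(z^2 - 2*z - 35)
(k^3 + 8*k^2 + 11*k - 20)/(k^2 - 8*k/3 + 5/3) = 3*(k^2 + 9*k + 20)/(3*k - 5)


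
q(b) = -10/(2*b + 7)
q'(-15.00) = 0.04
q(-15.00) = 0.43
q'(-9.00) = 0.17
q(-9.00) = 0.91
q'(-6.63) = 0.51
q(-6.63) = 1.60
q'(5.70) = 0.06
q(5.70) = -0.54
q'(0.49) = 0.31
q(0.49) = -1.25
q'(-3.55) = 2000.00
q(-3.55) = 100.00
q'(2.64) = 0.13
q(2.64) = -0.81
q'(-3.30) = 125.00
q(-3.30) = -25.00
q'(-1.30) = 1.03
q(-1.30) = -2.27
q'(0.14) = 0.38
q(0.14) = -1.37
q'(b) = 20/(2*b + 7)^2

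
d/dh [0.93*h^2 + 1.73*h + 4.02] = 1.86*h + 1.73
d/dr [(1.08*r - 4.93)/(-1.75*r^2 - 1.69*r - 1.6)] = (1.89*r^2 - 17.255*r - 10.0597)/(3.0625*r^4 + 5.915*r^3 + 8.4561*r^2 + 5.408*r + 2.56)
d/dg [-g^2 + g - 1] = 1 - 2*g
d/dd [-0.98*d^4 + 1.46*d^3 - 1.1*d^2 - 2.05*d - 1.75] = -3.92*d^3 + 4.38*d^2 - 2.2*d - 2.05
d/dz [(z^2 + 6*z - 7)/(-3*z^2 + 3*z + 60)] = (7*z^2 + 26*z + 127)/(3*(z^4 - 2*z^3 - 39*z^2 + 40*z + 400))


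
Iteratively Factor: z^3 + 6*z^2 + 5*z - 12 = (z + 4)*(z^2 + 2*z - 3) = (z - 1)*(z + 4)*(z + 3)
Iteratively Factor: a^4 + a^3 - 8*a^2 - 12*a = (a - 3)*(a^3 + 4*a^2 + 4*a) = (a - 3)*(a + 2)*(a^2 + 2*a) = (a - 3)*(a + 2)^2*(a)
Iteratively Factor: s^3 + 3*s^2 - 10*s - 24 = (s + 4)*(s^2 - s - 6) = (s + 2)*(s + 4)*(s - 3)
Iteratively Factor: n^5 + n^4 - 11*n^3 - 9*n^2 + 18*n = (n - 1)*(n^4 + 2*n^3 - 9*n^2 - 18*n) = (n - 1)*(n + 2)*(n^3 - 9*n) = n*(n - 1)*(n + 2)*(n^2 - 9) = n*(n - 3)*(n - 1)*(n + 2)*(n + 3)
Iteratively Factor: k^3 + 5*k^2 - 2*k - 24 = (k + 4)*(k^2 + k - 6) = (k + 3)*(k + 4)*(k - 2)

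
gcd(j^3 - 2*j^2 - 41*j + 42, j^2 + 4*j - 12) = j + 6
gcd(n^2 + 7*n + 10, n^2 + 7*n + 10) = n^2 + 7*n + 10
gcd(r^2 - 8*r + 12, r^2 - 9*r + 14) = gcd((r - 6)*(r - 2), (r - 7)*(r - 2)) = r - 2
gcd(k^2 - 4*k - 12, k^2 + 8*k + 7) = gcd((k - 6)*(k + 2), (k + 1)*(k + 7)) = 1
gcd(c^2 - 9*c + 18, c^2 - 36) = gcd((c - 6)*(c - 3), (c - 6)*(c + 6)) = c - 6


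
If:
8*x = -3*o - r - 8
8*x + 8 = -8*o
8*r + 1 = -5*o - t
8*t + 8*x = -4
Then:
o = -3/92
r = -15/92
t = 43/92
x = -89/92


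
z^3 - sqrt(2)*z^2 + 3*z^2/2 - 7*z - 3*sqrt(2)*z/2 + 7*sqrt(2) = (z - 2)*(z + 7/2)*(z - sqrt(2))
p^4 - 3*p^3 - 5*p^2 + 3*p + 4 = (p - 4)*(p - 1)*(p + 1)^2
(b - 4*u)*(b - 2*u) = b^2 - 6*b*u + 8*u^2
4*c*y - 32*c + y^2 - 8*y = (4*c + y)*(y - 8)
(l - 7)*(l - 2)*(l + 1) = l^3 - 8*l^2 + 5*l + 14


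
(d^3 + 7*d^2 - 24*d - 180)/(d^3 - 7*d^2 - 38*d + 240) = (d + 6)/(d - 8)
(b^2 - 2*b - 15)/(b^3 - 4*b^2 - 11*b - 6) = (-b^2 + 2*b + 15)/(-b^3 + 4*b^2 + 11*b + 6)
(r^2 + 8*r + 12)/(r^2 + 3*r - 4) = (r^2 + 8*r + 12)/(r^2 + 3*r - 4)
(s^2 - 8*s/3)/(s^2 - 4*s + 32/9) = 3*s/(3*s - 4)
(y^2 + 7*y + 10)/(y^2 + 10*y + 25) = (y + 2)/(y + 5)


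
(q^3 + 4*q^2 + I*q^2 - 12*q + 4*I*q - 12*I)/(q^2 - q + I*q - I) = (q^2 + 4*q - 12)/(q - 1)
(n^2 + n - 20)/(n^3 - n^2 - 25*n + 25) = (n - 4)/(n^2 - 6*n + 5)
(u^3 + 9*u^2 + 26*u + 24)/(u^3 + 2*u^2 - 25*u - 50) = (u^2 + 7*u + 12)/(u^2 - 25)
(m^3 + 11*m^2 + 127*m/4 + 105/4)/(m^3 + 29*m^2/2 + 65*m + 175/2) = (m + 3/2)/(m + 5)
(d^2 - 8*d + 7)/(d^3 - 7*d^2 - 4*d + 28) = (d - 1)/(d^2 - 4)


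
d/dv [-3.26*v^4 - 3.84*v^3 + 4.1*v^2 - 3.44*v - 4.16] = -13.04*v^3 - 11.52*v^2 + 8.2*v - 3.44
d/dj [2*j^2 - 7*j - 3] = 4*j - 7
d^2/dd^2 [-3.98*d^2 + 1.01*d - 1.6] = -7.96000000000000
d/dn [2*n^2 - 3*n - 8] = 4*n - 3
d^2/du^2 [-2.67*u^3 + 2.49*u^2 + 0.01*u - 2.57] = 4.98 - 16.02*u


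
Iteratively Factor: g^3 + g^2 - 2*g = (g + 2)*(g^2 - g) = g*(g + 2)*(g - 1)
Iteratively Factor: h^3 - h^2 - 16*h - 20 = (h + 2)*(h^2 - 3*h - 10) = (h + 2)^2*(h - 5)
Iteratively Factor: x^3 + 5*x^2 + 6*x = (x + 3)*(x^2 + 2*x) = x*(x + 3)*(x + 2)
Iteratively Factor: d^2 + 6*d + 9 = (d + 3)*(d + 3)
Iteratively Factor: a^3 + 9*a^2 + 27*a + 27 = (a + 3)*(a^2 + 6*a + 9) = (a + 3)^2*(a + 3)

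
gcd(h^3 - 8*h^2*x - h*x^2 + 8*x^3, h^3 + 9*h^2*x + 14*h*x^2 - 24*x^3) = -h + x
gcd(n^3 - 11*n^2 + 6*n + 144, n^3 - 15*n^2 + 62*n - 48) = n^2 - 14*n + 48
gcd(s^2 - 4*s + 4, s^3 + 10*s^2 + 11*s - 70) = s - 2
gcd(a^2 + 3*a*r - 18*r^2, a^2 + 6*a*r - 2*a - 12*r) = a + 6*r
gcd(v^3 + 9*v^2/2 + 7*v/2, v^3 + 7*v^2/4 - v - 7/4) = v + 1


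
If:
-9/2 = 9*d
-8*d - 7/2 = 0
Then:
No Solution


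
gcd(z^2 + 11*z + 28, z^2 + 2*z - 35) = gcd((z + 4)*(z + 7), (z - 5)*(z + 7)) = z + 7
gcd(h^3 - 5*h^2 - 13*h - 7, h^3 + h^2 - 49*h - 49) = h^2 - 6*h - 7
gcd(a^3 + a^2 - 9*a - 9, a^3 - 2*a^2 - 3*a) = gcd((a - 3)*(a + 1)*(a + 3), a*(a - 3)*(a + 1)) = a^2 - 2*a - 3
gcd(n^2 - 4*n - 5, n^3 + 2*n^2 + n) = n + 1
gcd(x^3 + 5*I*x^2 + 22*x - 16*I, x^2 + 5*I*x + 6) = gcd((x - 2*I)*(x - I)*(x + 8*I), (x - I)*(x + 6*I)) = x - I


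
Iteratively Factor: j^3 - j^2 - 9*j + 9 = (j - 1)*(j^2 - 9) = (j - 1)*(j + 3)*(j - 3)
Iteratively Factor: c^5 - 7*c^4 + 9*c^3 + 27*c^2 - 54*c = (c)*(c^4 - 7*c^3 + 9*c^2 + 27*c - 54) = c*(c + 2)*(c^3 - 9*c^2 + 27*c - 27) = c*(c - 3)*(c + 2)*(c^2 - 6*c + 9) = c*(c - 3)^2*(c + 2)*(c - 3)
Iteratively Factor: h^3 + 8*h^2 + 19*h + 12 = (h + 1)*(h^2 + 7*h + 12) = (h + 1)*(h + 3)*(h + 4)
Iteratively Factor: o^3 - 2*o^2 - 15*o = (o - 5)*(o^2 + 3*o) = (o - 5)*(o + 3)*(o)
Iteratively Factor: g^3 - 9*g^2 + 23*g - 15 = (g - 5)*(g^2 - 4*g + 3) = (g - 5)*(g - 1)*(g - 3)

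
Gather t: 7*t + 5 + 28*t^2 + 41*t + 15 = 28*t^2 + 48*t + 20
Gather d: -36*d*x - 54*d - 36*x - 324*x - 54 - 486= d*(-36*x - 54) - 360*x - 540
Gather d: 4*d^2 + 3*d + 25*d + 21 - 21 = 4*d^2 + 28*d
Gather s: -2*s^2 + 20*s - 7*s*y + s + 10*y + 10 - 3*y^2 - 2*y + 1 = -2*s^2 + s*(21 - 7*y) - 3*y^2 + 8*y + 11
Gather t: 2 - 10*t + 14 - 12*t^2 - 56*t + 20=-12*t^2 - 66*t + 36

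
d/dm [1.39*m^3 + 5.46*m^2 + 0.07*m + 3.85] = 4.17*m^2 + 10.92*m + 0.07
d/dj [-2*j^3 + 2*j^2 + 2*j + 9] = -6*j^2 + 4*j + 2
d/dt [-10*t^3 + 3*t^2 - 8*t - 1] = -30*t^2 + 6*t - 8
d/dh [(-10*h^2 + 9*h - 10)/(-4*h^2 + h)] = 2*(13*h^2 - 40*h + 5)/(h^2*(16*h^2 - 8*h + 1))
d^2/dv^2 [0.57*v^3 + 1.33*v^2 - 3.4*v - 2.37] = 3.42*v + 2.66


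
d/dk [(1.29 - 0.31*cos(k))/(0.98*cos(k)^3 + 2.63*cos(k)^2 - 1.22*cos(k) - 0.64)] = (-0.6076*cos(k)^3 + 2.9773*cos(k)^2 + 6.7854*cos(k) - 1.7722)*sin(k)/(0.9604*cos(k)^6 + 5.1548*cos(k)^5 + 4.5257*cos(k)^4 - 7.6716*cos(k)^3 - 1.878*cos(k)^2 + 1.5616*cos(k) + 0.4096)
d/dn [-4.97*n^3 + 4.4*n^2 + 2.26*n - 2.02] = -14.91*n^2 + 8.8*n + 2.26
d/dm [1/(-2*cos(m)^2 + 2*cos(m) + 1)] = 2*(sin(m) - sin(2*m))/(2*cos(m) - cos(2*m))^2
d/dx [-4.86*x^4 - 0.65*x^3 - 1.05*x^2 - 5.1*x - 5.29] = -19.44*x^3 - 1.95*x^2 - 2.1*x - 5.1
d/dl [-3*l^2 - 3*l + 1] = -6*l - 3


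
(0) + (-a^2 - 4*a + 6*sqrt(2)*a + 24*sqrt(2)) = -a^2 - 4*a + 6*sqrt(2)*a + 24*sqrt(2)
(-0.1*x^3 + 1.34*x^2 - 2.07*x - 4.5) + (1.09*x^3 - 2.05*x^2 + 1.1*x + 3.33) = 0.99*x^3 - 0.71*x^2 - 0.97*x - 1.17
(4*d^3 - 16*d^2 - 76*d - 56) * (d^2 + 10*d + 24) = 4*d^5 + 24*d^4 - 140*d^3 - 1200*d^2 - 2384*d - 1344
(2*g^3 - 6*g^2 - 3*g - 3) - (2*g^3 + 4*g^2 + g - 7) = -10*g^2 - 4*g + 4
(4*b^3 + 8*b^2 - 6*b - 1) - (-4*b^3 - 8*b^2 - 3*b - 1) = 8*b^3 + 16*b^2 - 3*b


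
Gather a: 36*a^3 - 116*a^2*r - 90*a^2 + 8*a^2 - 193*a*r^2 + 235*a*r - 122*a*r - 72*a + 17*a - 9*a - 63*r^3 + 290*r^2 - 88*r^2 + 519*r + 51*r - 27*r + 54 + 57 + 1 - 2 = 36*a^3 + a^2*(-116*r - 82) + a*(-193*r^2 + 113*r - 64) - 63*r^3 + 202*r^2 + 543*r + 110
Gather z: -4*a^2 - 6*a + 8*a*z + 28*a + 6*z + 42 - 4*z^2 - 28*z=-4*a^2 + 22*a - 4*z^2 + z*(8*a - 22) + 42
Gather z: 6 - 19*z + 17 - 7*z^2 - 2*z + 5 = -7*z^2 - 21*z + 28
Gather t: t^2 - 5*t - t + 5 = t^2 - 6*t + 5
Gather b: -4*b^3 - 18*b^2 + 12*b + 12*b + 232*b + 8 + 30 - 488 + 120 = -4*b^3 - 18*b^2 + 256*b - 330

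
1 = 1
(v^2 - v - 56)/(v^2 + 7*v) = (v - 8)/v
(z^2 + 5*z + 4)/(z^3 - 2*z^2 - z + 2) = (z + 4)/(z^2 - 3*z + 2)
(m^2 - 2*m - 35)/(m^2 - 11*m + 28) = (m + 5)/(m - 4)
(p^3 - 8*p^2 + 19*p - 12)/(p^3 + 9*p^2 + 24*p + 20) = (p^3 - 8*p^2 + 19*p - 12)/(p^3 + 9*p^2 + 24*p + 20)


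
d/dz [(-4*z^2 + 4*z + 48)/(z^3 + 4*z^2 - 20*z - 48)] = 4*(z^2 + 6*z + 12)/(z^4 + 16*z^3 + 88*z^2 + 192*z + 144)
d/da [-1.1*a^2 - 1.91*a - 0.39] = -2.2*a - 1.91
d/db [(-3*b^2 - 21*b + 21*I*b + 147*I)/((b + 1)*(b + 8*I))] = (b^2*(18 - 45*I) - 342*I*b + 1008 - 315*I)/(b^4 + b^3*(2 + 16*I) + b^2*(-63 + 32*I) + b*(-128 + 16*I) - 64)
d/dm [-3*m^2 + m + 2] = 1 - 6*m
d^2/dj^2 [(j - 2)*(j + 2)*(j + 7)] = 6*j + 14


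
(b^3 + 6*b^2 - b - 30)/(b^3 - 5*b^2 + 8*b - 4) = (b^2 + 8*b + 15)/(b^2 - 3*b + 2)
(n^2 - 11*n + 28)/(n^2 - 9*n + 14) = (n - 4)/(n - 2)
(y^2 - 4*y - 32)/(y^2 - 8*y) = (y + 4)/y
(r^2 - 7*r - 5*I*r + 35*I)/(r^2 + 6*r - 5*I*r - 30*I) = (r - 7)/(r + 6)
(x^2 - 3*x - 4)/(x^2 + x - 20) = (x + 1)/(x + 5)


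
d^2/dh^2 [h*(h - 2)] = 2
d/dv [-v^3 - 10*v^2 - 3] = v*(-3*v - 20)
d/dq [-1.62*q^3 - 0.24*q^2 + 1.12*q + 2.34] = -4.86*q^2 - 0.48*q + 1.12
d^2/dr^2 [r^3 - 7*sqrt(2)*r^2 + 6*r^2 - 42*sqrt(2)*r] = 6*r - 14*sqrt(2) + 12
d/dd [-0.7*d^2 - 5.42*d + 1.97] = -1.4*d - 5.42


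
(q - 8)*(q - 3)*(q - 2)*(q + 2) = q^4 - 11*q^3 + 20*q^2 + 44*q - 96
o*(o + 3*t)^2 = o^3 + 6*o^2*t + 9*o*t^2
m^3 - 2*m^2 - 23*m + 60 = (m - 4)*(m - 3)*(m + 5)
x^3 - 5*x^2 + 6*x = x*(x - 3)*(x - 2)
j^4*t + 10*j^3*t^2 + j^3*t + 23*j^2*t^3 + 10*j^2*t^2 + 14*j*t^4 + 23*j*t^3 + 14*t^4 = (j + t)*(j + 2*t)*(j + 7*t)*(j*t + t)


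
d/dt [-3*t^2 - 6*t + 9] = -6*t - 6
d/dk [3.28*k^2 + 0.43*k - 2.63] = 6.56*k + 0.43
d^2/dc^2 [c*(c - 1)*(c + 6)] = 6*c + 10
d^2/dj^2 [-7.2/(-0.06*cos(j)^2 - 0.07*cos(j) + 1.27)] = (-0.10368*(1 - cos(j)^2)^2 - 0.09072*cos(j)^3 - 2.28168*cos(j)^2 - 0.45864*cos(j) + 1.27152)/(0.06*cos(j)^2 + 0.07*cos(j) - 1.27)^3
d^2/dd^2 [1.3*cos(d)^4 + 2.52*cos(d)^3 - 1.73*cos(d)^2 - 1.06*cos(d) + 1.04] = -20.8*cos(d)^4 - 22.68*cos(d)^3 + 22.52*cos(d)^2 + 16.18*cos(d) - 3.45999999999999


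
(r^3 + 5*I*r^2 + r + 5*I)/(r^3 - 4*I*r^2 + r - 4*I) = (r + 5*I)/(r - 4*I)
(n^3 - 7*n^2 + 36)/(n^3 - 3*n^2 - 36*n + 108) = (n + 2)/(n + 6)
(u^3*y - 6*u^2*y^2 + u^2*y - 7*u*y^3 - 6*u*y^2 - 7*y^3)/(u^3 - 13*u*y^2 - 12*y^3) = y*(-u^2 + 7*u*y - u + 7*y)/(-u^2 + u*y + 12*y^2)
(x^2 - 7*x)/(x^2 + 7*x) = (x - 7)/(x + 7)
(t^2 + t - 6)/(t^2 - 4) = (t + 3)/(t + 2)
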